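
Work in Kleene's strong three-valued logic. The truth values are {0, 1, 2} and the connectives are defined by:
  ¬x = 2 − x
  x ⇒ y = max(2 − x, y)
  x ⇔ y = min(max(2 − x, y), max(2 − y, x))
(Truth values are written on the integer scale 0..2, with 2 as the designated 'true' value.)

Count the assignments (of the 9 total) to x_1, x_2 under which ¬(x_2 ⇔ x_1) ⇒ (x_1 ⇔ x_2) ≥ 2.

x_1 = 0, x_2 = 0 ↦ 2  ≥
x_1 = 0, x_2 = 1 ↦ 1  <
x_1 = 0, x_2 = 2 ↦ 0  <
x_1 = 1, x_2 = 0 ↦ 1  <
x_1 = 1, x_2 = 1 ↦ 1  <
x_1 = 1, x_2 = 2 ↦ 1  <
x_1 = 2, x_2 = 0 ↦ 0  <
x_1 = 2, x_2 = 1 ↦ 1  <
x_1 = 2, x_2 = 2 ↦ 2  ≥
So 2 of the 9 assignments meet the threshold.

2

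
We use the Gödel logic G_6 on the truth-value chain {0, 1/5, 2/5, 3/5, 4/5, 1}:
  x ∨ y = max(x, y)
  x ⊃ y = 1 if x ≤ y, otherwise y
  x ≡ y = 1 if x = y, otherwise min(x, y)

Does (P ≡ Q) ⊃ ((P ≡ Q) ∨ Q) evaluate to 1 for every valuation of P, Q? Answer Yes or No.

Yes

At P = 4/5, Q = 1/5, for instance:
P ≡ Q = 4/5 ≡ 1/5 = 1/5
(P ≡ Q) ∨ Q = 1/5 ∨ 1/5 = 1/5
(P ≡ Q) ⊃ ((P ≡ Q) ∨ Q) = 1/5 ⊃ 1/5 = 1
and checking the remaining 35 assignments likewise gives ≥ 1 in every case.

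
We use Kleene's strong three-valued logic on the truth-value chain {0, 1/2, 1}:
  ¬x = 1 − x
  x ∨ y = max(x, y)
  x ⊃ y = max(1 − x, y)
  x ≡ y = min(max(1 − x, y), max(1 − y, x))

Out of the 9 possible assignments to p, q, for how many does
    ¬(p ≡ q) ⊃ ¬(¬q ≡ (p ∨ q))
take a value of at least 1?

p = 0, q = 0 ↦ 1  ≥
p = 0, q = 1/2 ↦ 1/2  <
p = 0, q = 1 ↦ 1  ≥
p = 1/2, q = 0 ↦ 1/2  <
p = 1/2, q = 1/2 ↦ 1/2  <
p = 1/2, q = 1 ↦ 1  ≥
p = 1, q = 0 ↦ 0  <
p = 1, q = 1/2 ↦ 1/2  <
p = 1, q = 1 ↦ 1  ≥
So 4 of the 9 assignments meet the threshold.

4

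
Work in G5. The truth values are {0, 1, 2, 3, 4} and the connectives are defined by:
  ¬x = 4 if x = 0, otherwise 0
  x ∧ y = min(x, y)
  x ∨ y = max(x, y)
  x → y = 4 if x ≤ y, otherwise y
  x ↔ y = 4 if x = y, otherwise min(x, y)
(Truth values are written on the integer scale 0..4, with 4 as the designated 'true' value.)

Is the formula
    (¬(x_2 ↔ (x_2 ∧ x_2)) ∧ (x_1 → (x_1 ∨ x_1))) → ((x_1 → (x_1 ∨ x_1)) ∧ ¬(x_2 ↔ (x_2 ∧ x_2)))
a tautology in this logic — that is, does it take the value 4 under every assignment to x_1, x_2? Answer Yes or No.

Yes

At x_1 = 1, x_2 = 0, for instance:
x_2 ∧ x_2 = 0 ∧ 0 = 0
x_2 ↔ (x_2 ∧ x_2) = 0 ↔ 0 = 4
¬(x_2 ↔ (x_2 ∧ x_2)) = ¬4 = 0
x_1 ∨ x_1 = 1 ∨ 1 = 1
x_1 → (x_1 ∨ x_1) = 1 → 1 = 4
¬(x_2 ↔ (x_2 ∧ x_2)) ∧ (x_1 → (x_1 ∨ x_1)) = 0 ∧ 4 = 0
(x_1 → (x_1 ∨ x_1)) ∧ ¬(x_2 ↔ (x_2 ∧ x_2)) = 4 ∧ 0 = 0
(¬(x_2 ↔ (x_2 ∧ x_2)) ∧ (x_1 → (x_1 ∨ x_1))) → ((x_1 → (x_1 ∨ x_1)) ∧ ¬(x_2 ↔ (x_2 ∧ x_2))) = 0 → 0 = 4
and checking the remaining 24 assignments likewise gives ≥ 4 in every case.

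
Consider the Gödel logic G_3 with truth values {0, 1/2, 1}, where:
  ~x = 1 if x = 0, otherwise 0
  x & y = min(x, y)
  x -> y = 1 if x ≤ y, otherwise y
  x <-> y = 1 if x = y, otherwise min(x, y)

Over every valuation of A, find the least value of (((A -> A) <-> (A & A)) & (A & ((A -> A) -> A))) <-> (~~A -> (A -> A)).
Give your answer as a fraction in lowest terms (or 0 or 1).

0

Take A = 0:
A -> A = 0 -> 0 = 1
A & A = 0 & 0 = 0
(A -> A) <-> (A & A) = 1 <-> 0 = 0
A -> A = 0 -> 0 = 1
(A -> A) -> A = 1 -> 0 = 0
A & ((A -> A) -> A) = 0 & 0 = 0
((A -> A) <-> (A & A)) & (A & ((A -> A) -> A)) = 0 & 0 = 0
~A = ~0 = 1
~~A = ~1 = 0
A -> A = 0 -> 0 = 1
~~A -> (A -> A) = 0 -> 1 = 1
(((A -> A) <-> (A & A)) & (A & ((A -> A) -> A))) <-> (~~A -> (A -> A)) = 0 <-> 1 = 0
No assignment yields a value below 0, so this is the minimum.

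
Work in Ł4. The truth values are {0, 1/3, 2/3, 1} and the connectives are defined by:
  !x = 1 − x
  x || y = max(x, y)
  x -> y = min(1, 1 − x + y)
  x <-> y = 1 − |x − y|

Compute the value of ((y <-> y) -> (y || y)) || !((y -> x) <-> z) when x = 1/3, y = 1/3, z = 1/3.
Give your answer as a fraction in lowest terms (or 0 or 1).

y <-> y = 1/3 <-> 1/3 = 1
y || y = 1/3 || 1/3 = 1/3
(y <-> y) -> (y || y) = 1 -> 1/3 = 1/3
y -> x = 1/3 -> 1/3 = 1
(y -> x) <-> z = 1 <-> 1/3 = 1/3
!((y -> x) <-> z) = !1/3 = 2/3
((y <-> y) -> (y || y)) || !((y -> x) <-> z) = 1/3 || 2/3 = 2/3

2/3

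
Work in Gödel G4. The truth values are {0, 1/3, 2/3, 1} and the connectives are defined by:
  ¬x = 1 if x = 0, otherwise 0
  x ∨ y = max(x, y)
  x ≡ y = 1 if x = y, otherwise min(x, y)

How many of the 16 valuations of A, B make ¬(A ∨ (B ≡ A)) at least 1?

A = 0, B = 0 ↦ 0  <
A = 0, B = 1/3 ↦ 1  ≥
A = 0, B = 2/3 ↦ 1  ≥
A = 0, B = 1 ↦ 1  ≥
A = 1/3, B = 0 ↦ 0  <
A = 1/3, B = 1/3 ↦ 0  <
A = 1/3, B = 2/3 ↦ 0  <
A = 1/3, B = 1 ↦ 0  <
A = 2/3, B = 0 ↦ 0  <
A = 2/3, B = 1/3 ↦ 0  <
A = 2/3, B = 2/3 ↦ 0  <
A = 2/3, B = 1 ↦ 0  <
A = 1, B = 0 ↦ 0  <
A = 1, B = 1/3 ↦ 0  <
A = 1, B = 2/3 ↦ 0  <
A = 1, B = 1 ↦ 0  <
So 3 of the 16 assignments meet the threshold.

3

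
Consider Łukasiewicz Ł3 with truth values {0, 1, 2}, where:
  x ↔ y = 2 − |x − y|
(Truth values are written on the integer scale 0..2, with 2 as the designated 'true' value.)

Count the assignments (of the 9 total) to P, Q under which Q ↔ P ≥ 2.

P = 0, Q = 0 ↦ 2  ≥
P = 0, Q = 1 ↦ 1  <
P = 0, Q = 2 ↦ 0  <
P = 1, Q = 0 ↦ 1  <
P = 1, Q = 1 ↦ 2  ≥
P = 1, Q = 2 ↦ 1  <
P = 2, Q = 0 ↦ 0  <
P = 2, Q = 1 ↦ 1  <
P = 2, Q = 2 ↦ 2  ≥
So 3 of the 9 assignments meet the threshold.

3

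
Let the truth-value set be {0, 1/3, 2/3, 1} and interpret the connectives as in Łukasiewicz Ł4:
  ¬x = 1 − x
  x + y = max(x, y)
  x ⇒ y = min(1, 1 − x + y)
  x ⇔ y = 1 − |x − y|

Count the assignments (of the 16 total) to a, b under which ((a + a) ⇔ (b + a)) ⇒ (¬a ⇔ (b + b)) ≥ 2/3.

a = 0, b = 0 ↦ 0  <
a = 0, b = 1/3 ↦ 2/3  ≥
a = 0, b = 2/3 ↦ 1  ≥
a = 0, b = 1 ↦ 1  ≥
a = 1/3, b = 0 ↦ 1/3  <
a = 1/3, b = 1/3 ↦ 2/3  ≥
a = 1/3, b = 2/3 ↦ 1  ≥
a = 1/3, b = 1 ↦ 1  ≥
a = 2/3, b = 0 ↦ 2/3  ≥
a = 2/3, b = 1/3 ↦ 1  ≥
a = 2/3, b = 2/3 ↦ 2/3  ≥
a = 2/3, b = 1 ↦ 2/3  ≥
a = 1, b = 0 ↦ 1  ≥
a = 1, b = 1/3 ↦ 2/3  ≥
a = 1, b = 2/3 ↦ 1/3  <
a = 1, b = 1 ↦ 0  <
So 12 of the 16 assignments meet the threshold.

12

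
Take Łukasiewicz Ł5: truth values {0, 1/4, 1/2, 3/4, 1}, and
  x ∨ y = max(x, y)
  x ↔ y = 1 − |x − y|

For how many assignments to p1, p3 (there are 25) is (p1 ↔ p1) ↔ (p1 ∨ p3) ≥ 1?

value 1: 9 assignments (counts)
value 3/4: 7 assignments
value 1/2: 5 assignments
value 1/4: 3 assignments
value 0: 1 assignment
So 9 of the 25 assignments meet the threshold.

9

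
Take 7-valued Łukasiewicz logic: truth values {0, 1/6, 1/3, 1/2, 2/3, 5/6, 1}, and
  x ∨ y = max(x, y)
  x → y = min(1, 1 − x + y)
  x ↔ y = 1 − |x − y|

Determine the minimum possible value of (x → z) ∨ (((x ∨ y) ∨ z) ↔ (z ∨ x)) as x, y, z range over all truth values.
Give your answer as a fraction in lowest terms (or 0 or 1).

1/2

Take x = 1/2, y = 1, z = 0:
x → z = 1/2 → 0 = 1/2
x ∨ y = 1/2 ∨ 1 = 1
(x ∨ y) ∨ z = 1 ∨ 0 = 1
z ∨ x = 0 ∨ 1/2 = 1/2
((x ∨ y) ∨ z) ↔ (z ∨ x) = 1 ↔ 1/2 = 1/2
(x → z) ∨ (((x ∨ y) ∨ z) ↔ (z ∨ x)) = 1/2 ∨ 1/2 = 1/2
No assignment yields a value below 1/2, so this is the minimum.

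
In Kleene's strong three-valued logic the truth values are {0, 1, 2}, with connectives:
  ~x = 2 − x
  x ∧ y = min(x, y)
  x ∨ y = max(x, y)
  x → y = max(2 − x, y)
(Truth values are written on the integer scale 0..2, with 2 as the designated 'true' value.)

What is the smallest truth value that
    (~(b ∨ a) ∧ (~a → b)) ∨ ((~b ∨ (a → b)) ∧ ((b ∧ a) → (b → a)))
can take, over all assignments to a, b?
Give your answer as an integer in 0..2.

1

Take a = 1, b = 1:
b ∨ a = 1 ∨ 1 = 1
~(b ∨ a) = ~1 = 1
~a = ~1 = 1
~a → b = 1 → 1 = 1
~(b ∨ a) ∧ (~a → b) = 1 ∧ 1 = 1
~b = ~1 = 1
a → b = 1 → 1 = 1
~b ∨ (a → b) = 1 ∨ 1 = 1
b ∧ a = 1 ∧ 1 = 1
b → a = 1 → 1 = 1
(b ∧ a) → (b → a) = 1 → 1 = 1
(~b ∨ (a → b)) ∧ ((b ∧ a) → (b → a)) = 1 ∧ 1 = 1
(~(b ∨ a) ∧ (~a → b)) ∨ ((~b ∨ (a → b)) ∧ ((b ∧ a) → (b → a))) = 1 ∨ 1 = 1
No assignment yields a value below 1, so this is the minimum.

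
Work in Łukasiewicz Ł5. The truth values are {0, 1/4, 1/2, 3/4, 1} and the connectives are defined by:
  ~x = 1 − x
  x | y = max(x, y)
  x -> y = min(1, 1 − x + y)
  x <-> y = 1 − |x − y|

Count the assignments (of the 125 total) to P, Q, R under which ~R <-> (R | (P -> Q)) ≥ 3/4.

51

value 1: 25 assignments (counts)
value 3/4: 26 assignments (counts)
value 1/2: 31 assignments
value 1/4: 17 assignments
value 0: 26 assignments
So 51 of the 125 assignments meet the threshold.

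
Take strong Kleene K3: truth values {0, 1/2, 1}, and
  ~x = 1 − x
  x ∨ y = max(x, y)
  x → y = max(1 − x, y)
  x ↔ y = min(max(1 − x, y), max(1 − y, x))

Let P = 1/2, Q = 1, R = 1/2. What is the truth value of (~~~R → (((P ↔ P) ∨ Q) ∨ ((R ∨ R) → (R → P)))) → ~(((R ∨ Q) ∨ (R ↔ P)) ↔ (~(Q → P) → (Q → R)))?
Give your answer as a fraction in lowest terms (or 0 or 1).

~R = ~1/2 = 1/2
~~R = ~1/2 = 1/2
~~~R = ~1/2 = 1/2
P ↔ P = 1/2 ↔ 1/2 = 1/2
(P ↔ P) ∨ Q = 1/2 ∨ 1 = 1
R ∨ R = 1/2 ∨ 1/2 = 1/2
R → P = 1/2 → 1/2 = 1/2
(R ∨ R) → (R → P) = 1/2 → 1/2 = 1/2
((P ↔ P) ∨ Q) ∨ ((R ∨ R) → (R → P)) = 1 ∨ 1/2 = 1
~~~R → (((P ↔ P) ∨ Q) ∨ ((R ∨ R) → (R → P))) = 1/2 → 1 = 1
R ∨ Q = 1/2 ∨ 1 = 1
R ↔ P = 1/2 ↔ 1/2 = 1/2
(R ∨ Q) ∨ (R ↔ P) = 1 ∨ 1/2 = 1
Q → P = 1 → 1/2 = 1/2
~(Q → P) = ~1/2 = 1/2
Q → R = 1 → 1/2 = 1/2
~(Q → P) → (Q → R) = 1/2 → 1/2 = 1/2
((R ∨ Q) ∨ (R ↔ P)) ↔ (~(Q → P) → (Q → R)) = 1 ↔ 1/2 = 1/2
~(((R ∨ Q) ∨ (R ↔ P)) ↔ (~(Q → P) → (Q → R))) = ~1/2 = 1/2
(~~~R → (((P ↔ P) ∨ Q) ∨ ((R ∨ R) → (R → P)))) → ~(((R ∨ Q) ∨ (R ↔ P)) ↔ (~(Q → P) → (Q → R))) = 1 → 1/2 = 1/2

1/2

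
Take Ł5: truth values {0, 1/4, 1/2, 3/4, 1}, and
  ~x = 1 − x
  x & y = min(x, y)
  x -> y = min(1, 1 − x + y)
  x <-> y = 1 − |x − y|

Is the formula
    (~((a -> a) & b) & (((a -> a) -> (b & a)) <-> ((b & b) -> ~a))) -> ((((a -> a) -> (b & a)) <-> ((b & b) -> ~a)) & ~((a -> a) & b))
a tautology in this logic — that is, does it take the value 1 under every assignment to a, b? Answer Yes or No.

At a = 1/4, b = 1/2, for instance:
a -> a = 1/4 -> 1/4 = 1
(a -> a) & b = 1 & 1/2 = 1/2
~((a -> a) & b) = ~1/2 = 1/2
a -> a = 1/4 -> 1/4 = 1
b & a = 1/2 & 1/4 = 1/4
(a -> a) -> (b & a) = 1 -> 1/4 = 1/4
b & b = 1/2 & 1/2 = 1/2
~a = ~1/4 = 3/4
(b & b) -> ~a = 1/2 -> 3/4 = 1
((a -> a) -> (b & a)) <-> ((b & b) -> ~a) = 1/4 <-> 1 = 1/4
~((a -> a) & b) & (((a -> a) -> (b & a)) <-> ((b & b) -> ~a)) = 1/2 & 1/4 = 1/4
(((a -> a) -> (b & a)) <-> ((b & b) -> ~a)) & ~((a -> a) & b) = 1/4 & 1/2 = 1/4
(~((a -> a) & b) & (((a -> a) -> (b & a)) <-> ((b & b) -> ~a))) -> ((((a -> a) -> (b & a)) <-> ((b & b) -> ~a)) & ~((a -> a) & b)) = 1/4 -> 1/4 = 1
and checking the remaining 24 assignments likewise gives ≥ 1 in every case.

Yes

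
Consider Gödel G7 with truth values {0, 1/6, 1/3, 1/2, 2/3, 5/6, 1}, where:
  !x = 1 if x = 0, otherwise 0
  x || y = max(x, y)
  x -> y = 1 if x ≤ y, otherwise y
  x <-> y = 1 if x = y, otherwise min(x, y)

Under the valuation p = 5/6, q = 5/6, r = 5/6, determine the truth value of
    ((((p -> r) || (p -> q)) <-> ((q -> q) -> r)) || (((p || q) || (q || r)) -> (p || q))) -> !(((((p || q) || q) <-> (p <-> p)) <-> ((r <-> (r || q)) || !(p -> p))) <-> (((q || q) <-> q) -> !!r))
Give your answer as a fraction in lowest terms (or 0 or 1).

0

p -> r = 5/6 -> 5/6 = 1
p -> q = 5/6 -> 5/6 = 1
(p -> r) || (p -> q) = 1 || 1 = 1
q -> q = 5/6 -> 5/6 = 1
(q -> q) -> r = 1 -> 5/6 = 5/6
((p -> r) || (p -> q)) <-> ((q -> q) -> r) = 1 <-> 5/6 = 5/6
p || q = 5/6 || 5/6 = 5/6
q || r = 5/6 || 5/6 = 5/6
(p || q) || (q || r) = 5/6 || 5/6 = 5/6
p || q = 5/6 || 5/6 = 5/6
((p || q) || (q || r)) -> (p || q) = 5/6 -> 5/6 = 1
(((p -> r) || (p -> q)) <-> ((q -> q) -> r)) || (((p || q) || (q || r)) -> (p || q)) = 5/6 || 1 = 1
p || q = 5/6 || 5/6 = 5/6
(p || q) || q = 5/6 || 5/6 = 5/6
p <-> p = 5/6 <-> 5/6 = 1
((p || q) || q) <-> (p <-> p) = 5/6 <-> 1 = 5/6
r || q = 5/6 || 5/6 = 5/6
r <-> (r || q) = 5/6 <-> 5/6 = 1
p -> p = 5/6 -> 5/6 = 1
!(p -> p) = !1 = 0
(r <-> (r || q)) || !(p -> p) = 1 || 0 = 1
(((p || q) || q) <-> (p <-> p)) <-> ((r <-> (r || q)) || !(p -> p)) = 5/6 <-> 1 = 5/6
q || q = 5/6 || 5/6 = 5/6
(q || q) <-> q = 5/6 <-> 5/6 = 1
!r = !5/6 = 0
!!r = !0 = 1
((q || q) <-> q) -> !!r = 1 -> 1 = 1
((((p || q) || q) <-> (p <-> p)) <-> ((r <-> (r || q)) || !(p -> p))) <-> (((q || q) <-> q) -> !!r) = 5/6 <-> 1 = 5/6
!(((((p || q) || q) <-> (p <-> p)) <-> ((r <-> (r || q)) || !(p -> p))) <-> (((q || q) <-> q) -> !!r)) = !5/6 = 0
((((p -> r) || (p -> q)) <-> ((q -> q) -> r)) || (((p || q) || (q || r)) -> (p || q))) -> !(((((p || q) || q) <-> (p <-> p)) <-> ((r <-> (r || q)) || !(p -> p))) <-> (((q || q) <-> q) -> !!r)) = 1 -> 0 = 0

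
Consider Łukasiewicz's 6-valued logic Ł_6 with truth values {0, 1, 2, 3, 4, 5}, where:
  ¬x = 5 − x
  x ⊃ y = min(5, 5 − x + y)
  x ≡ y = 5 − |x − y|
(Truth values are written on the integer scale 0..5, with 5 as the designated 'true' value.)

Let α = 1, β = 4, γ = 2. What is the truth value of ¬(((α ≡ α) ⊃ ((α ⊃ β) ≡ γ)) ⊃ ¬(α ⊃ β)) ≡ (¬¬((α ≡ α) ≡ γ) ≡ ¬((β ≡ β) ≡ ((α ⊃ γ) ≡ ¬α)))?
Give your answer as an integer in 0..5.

3

α ≡ α = 1 ≡ 1 = 5
α ⊃ β = 1 ⊃ 4 = 5
(α ⊃ β) ≡ γ = 5 ≡ 2 = 2
(α ≡ α) ⊃ ((α ⊃ β) ≡ γ) = 5 ⊃ 2 = 2
α ⊃ β = 1 ⊃ 4 = 5
¬(α ⊃ β) = ¬5 = 0
((α ≡ α) ⊃ ((α ⊃ β) ≡ γ)) ⊃ ¬(α ⊃ β) = 2 ⊃ 0 = 3
¬(((α ≡ α) ⊃ ((α ⊃ β) ≡ γ)) ⊃ ¬(α ⊃ β)) = ¬3 = 2
α ≡ α = 1 ≡ 1 = 5
(α ≡ α) ≡ γ = 5 ≡ 2 = 2
¬((α ≡ α) ≡ γ) = ¬2 = 3
¬¬((α ≡ α) ≡ γ) = ¬3 = 2
β ≡ β = 4 ≡ 4 = 5
α ⊃ γ = 1 ⊃ 2 = 5
¬α = ¬1 = 4
(α ⊃ γ) ≡ ¬α = 5 ≡ 4 = 4
(β ≡ β) ≡ ((α ⊃ γ) ≡ ¬α) = 5 ≡ 4 = 4
¬((β ≡ β) ≡ ((α ⊃ γ) ≡ ¬α)) = ¬4 = 1
¬¬((α ≡ α) ≡ γ) ≡ ¬((β ≡ β) ≡ ((α ⊃ γ) ≡ ¬α)) = 2 ≡ 1 = 4
¬(((α ≡ α) ⊃ ((α ⊃ β) ≡ γ)) ⊃ ¬(α ⊃ β)) ≡ (¬¬((α ≡ α) ≡ γ) ≡ ¬((β ≡ β) ≡ ((α ⊃ γ) ≡ ¬α))) = 2 ≡ 4 = 3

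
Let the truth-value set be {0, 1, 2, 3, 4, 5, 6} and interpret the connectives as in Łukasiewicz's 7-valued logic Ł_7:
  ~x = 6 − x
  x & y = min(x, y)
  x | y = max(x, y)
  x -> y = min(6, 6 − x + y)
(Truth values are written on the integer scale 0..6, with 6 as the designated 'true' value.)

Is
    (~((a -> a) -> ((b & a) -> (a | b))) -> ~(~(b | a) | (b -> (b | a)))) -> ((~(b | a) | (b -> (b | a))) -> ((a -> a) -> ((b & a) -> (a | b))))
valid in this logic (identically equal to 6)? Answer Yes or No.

Yes

At a = 5, b = 3, for instance:
a -> a = 5 -> 5 = 6
b & a = 3 & 5 = 3
a | b = 5 | 3 = 5
(b & a) -> (a | b) = 3 -> 5 = 6
(a -> a) -> ((b & a) -> (a | b)) = 6 -> 6 = 6
~((a -> a) -> ((b & a) -> (a | b))) = ~6 = 0
b | a = 3 | 5 = 5
~(b | a) = ~5 = 1
b | a = 3 | 5 = 5
b -> (b | a) = 3 -> 5 = 6
~(b | a) | (b -> (b | a)) = 1 | 6 = 6
~(~(b | a) | (b -> (b | a))) = ~6 = 0
~((a -> a) -> ((b & a) -> (a | b))) -> ~(~(b | a) | (b -> (b | a))) = 0 -> 0 = 6
(~(b | a) | (b -> (b | a))) -> ((a -> a) -> ((b & a) -> (a | b))) = 6 -> 6 = 6
(~((a -> a) -> ((b & a) -> (a | b))) -> ~(~(b | a) | (b -> (b | a)))) -> ((~(b | a) | (b -> (b | a))) -> ((a -> a) -> ((b & a) -> (a | b)))) = 6 -> 6 = 6
and checking the remaining 48 assignments likewise gives ≥ 6 in every case.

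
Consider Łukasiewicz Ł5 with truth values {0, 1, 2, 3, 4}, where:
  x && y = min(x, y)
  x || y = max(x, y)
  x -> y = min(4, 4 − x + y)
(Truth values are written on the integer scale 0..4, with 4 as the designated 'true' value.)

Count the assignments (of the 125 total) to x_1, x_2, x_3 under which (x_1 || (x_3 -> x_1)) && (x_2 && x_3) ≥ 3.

10

value 4: 1 assignment (counts)
value 3: 9 assignments (counts)
value 2: 26 assignments
value 1: 40 assignments
value 0: 49 assignments
So 10 of the 125 assignments meet the threshold.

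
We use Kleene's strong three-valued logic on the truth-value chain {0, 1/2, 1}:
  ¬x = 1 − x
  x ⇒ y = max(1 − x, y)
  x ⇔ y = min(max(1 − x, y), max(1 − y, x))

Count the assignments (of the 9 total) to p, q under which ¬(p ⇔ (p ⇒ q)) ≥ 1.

p = 0, q = 0 ↦ 1  ≥
p = 0, q = 1/2 ↦ 1  ≥
p = 0, q = 1 ↦ 1  ≥
p = 1/2, q = 0 ↦ 1/2  <
p = 1/2, q = 1/2 ↦ 1/2  <
p = 1/2, q = 1 ↦ 1/2  <
p = 1, q = 0 ↦ 1  ≥
p = 1, q = 1/2 ↦ 1/2  <
p = 1, q = 1 ↦ 0  <
So 4 of the 9 assignments meet the threshold.

4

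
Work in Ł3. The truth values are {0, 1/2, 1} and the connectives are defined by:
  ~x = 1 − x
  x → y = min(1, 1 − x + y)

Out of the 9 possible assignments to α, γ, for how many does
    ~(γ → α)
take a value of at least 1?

α = 0, γ = 0 ↦ 0  <
α = 0, γ = 1/2 ↦ 1/2  <
α = 0, γ = 1 ↦ 1  ≥
α = 1/2, γ = 0 ↦ 0  <
α = 1/2, γ = 1/2 ↦ 0  <
α = 1/2, γ = 1 ↦ 1/2  <
α = 1, γ = 0 ↦ 0  <
α = 1, γ = 1/2 ↦ 0  <
α = 1, γ = 1 ↦ 0  <
So 1 of the 9 assignments meets the threshold.

1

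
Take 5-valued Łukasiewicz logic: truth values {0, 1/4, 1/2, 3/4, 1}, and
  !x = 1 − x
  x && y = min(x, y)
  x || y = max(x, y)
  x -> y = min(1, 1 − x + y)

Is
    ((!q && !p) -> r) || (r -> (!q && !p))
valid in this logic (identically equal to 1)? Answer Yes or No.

At p = 1/2, q = 1/2, r = 1, for instance:
!q = !1/2 = 1/2
!p = !1/2 = 1/2
!q && !p = 1/2 && 1/2 = 1/2
(!q && !p) -> r = 1/2 -> 1 = 1
r -> (!q && !p) = 1 -> 1/2 = 1/2
((!q && !p) -> r) || (r -> (!q && !p)) = 1 || 1/2 = 1
and checking the remaining 124 assignments likewise gives ≥ 1 in every case.

Yes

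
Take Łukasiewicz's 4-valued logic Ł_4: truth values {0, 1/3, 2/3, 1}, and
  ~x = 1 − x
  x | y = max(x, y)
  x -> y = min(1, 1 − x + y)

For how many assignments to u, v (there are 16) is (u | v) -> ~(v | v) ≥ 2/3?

11

u = 0, v = 0 ↦ 1  ≥
u = 0, v = 1/3 ↦ 1  ≥
u = 0, v = 2/3 ↦ 2/3  ≥
u = 0, v = 1 ↦ 0  <
u = 1/3, v = 0 ↦ 1  ≥
u = 1/3, v = 1/3 ↦ 1  ≥
u = 1/3, v = 2/3 ↦ 2/3  ≥
u = 1/3, v = 1 ↦ 0  <
u = 2/3, v = 0 ↦ 1  ≥
u = 2/3, v = 1/3 ↦ 1  ≥
u = 2/3, v = 2/3 ↦ 2/3  ≥
u = 2/3, v = 1 ↦ 0  <
u = 1, v = 0 ↦ 1  ≥
u = 1, v = 1/3 ↦ 2/3  ≥
u = 1, v = 2/3 ↦ 1/3  <
u = 1, v = 1 ↦ 0  <
So 11 of the 16 assignments meet the threshold.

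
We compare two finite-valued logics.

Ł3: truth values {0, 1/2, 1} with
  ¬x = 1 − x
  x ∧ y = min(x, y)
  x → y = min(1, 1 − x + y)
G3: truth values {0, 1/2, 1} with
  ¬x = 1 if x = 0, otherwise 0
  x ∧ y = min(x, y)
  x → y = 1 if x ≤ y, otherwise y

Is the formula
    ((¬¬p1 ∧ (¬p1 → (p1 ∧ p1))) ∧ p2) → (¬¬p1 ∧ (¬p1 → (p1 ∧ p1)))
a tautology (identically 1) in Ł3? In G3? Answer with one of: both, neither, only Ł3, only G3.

both

In Ł3: every assignment gives 1 — tautology.
In G3: every assignment gives 1 — tautology.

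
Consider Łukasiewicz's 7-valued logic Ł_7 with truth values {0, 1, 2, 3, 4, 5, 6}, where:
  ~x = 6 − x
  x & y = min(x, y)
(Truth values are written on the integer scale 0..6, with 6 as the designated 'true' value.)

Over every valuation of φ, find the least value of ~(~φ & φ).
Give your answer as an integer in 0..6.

Take φ = 3:
~φ = ~3 = 3
~φ & φ = 3 & 3 = 3
~(~φ & φ) = ~3 = 3
No assignment yields a value below 3, so this is the minimum.

3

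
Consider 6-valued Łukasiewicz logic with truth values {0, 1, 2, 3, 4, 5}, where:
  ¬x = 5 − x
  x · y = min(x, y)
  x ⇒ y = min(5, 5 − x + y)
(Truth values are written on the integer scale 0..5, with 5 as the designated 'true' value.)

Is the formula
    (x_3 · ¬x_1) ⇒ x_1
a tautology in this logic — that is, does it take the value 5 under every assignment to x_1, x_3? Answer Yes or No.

Counterexample: take x_1 = 0, x_3 = 1.
¬x_1 = ¬0 = 5
x_3 · ¬x_1 = 1 · 5 = 1
(x_3 · ¬x_1) ⇒ x_1 = 1 ⇒ 0 = 4
This gives 4 ≠ 5.

No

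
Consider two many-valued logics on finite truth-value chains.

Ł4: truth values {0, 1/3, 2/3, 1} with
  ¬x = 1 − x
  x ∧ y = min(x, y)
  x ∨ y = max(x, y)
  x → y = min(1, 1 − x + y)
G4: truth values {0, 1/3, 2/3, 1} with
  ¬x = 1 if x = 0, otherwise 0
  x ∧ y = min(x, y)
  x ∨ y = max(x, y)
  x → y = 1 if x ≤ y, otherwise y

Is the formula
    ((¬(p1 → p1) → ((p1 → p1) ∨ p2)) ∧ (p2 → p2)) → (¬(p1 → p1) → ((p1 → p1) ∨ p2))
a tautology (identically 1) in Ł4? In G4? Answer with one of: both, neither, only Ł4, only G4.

both

In Ł4: every assignment gives 1 — tautology.
In G4: every assignment gives 1 — tautology.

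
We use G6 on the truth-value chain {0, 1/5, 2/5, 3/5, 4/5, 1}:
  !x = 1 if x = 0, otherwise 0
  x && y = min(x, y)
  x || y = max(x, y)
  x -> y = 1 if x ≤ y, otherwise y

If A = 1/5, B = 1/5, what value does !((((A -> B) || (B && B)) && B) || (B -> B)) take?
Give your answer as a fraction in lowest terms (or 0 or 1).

0

A -> B = 1/5 -> 1/5 = 1
B && B = 1/5 && 1/5 = 1/5
(A -> B) || (B && B) = 1 || 1/5 = 1
((A -> B) || (B && B)) && B = 1 && 1/5 = 1/5
B -> B = 1/5 -> 1/5 = 1
(((A -> B) || (B && B)) && B) || (B -> B) = 1/5 || 1 = 1
!((((A -> B) || (B && B)) && B) || (B -> B)) = !1 = 0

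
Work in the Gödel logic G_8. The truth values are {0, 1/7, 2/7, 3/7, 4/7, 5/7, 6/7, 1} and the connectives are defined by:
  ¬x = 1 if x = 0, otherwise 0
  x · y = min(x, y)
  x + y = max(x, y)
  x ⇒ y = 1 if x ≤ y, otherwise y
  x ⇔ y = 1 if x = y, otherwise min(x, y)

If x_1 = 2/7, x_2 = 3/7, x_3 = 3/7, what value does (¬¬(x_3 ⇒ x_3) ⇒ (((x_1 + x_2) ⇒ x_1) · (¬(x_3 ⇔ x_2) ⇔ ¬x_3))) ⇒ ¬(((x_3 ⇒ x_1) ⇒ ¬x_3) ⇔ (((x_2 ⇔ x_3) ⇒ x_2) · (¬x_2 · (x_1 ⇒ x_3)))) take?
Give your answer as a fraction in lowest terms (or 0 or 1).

x_3 ⇒ x_3 = 3/7 ⇒ 3/7 = 1
¬(x_3 ⇒ x_3) = ¬1 = 0
¬¬(x_3 ⇒ x_3) = ¬0 = 1
x_1 + x_2 = 2/7 + 3/7 = 3/7
(x_1 + x_2) ⇒ x_1 = 3/7 ⇒ 2/7 = 2/7
x_3 ⇔ x_2 = 3/7 ⇔ 3/7 = 1
¬(x_3 ⇔ x_2) = ¬1 = 0
¬x_3 = ¬3/7 = 0
¬(x_3 ⇔ x_2) ⇔ ¬x_3 = 0 ⇔ 0 = 1
((x_1 + x_2) ⇒ x_1) · (¬(x_3 ⇔ x_2) ⇔ ¬x_3) = 2/7 · 1 = 2/7
¬¬(x_3 ⇒ x_3) ⇒ (((x_1 + x_2) ⇒ x_1) · (¬(x_3 ⇔ x_2) ⇔ ¬x_3)) = 1 ⇒ 2/7 = 2/7
x_3 ⇒ x_1 = 3/7 ⇒ 2/7 = 2/7
¬x_3 = ¬3/7 = 0
(x_3 ⇒ x_1) ⇒ ¬x_3 = 2/7 ⇒ 0 = 0
x_2 ⇔ x_3 = 3/7 ⇔ 3/7 = 1
(x_2 ⇔ x_3) ⇒ x_2 = 1 ⇒ 3/7 = 3/7
¬x_2 = ¬3/7 = 0
x_1 ⇒ x_3 = 2/7 ⇒ 3/7 = 1
¬x_2 · (x_1 ⇒ x_3) = 0 · 1 = 0
((x_2 ⇔ x_3) ⇒ x_2) · (¬x_2 · (x_1 ⇒ x_3)) = 3/7 · 0 = 0
((x_3 ⇒ x_1) ⇒ ¬x_3) ⇔ (((x_2 ⇔ x_3) ⇒ x_2) · (¬x_2 · (x_1 ⇒ x_3))) = 0 ⇔ 0 = 1
¬(((x_3 ⇒ x_1) ⇒ ¬x_3) ⇔ (((x_2 ⇔ x_3) ⇒ x_2) · (¬x_2 · (x_1 ⇒ x_3)))) = ¬1 = 0
(¬¬(x_3 ⇒ x_3) ⇒ (((x_1 + x_2) ⇒ x_1) · (¬(x_3 ⇔ x_2) ⇔ ¬x_3))) ⇒ ¬(((x_3 ⇒ x_1) ⇒ ¬x_3) ⇔ (((x_2 ⇔ x_3) ⇒ x_2) · (¬x_2 · (x_1 ⇒ x_3)))) = 2/7 ⇒ 0 = 0

0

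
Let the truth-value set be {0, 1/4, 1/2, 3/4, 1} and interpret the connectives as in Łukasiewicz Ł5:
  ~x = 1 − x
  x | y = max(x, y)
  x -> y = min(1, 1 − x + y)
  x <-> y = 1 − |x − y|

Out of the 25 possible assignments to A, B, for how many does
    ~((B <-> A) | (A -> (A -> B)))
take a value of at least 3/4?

value 1: 1 assignment (counts)
value 3/4: 1 assignment (counts)
value 1/2: 2 assignments
value 1/4: 2 assignments
value 0: 19 assignments
So 2 of the 25 assignments meet the threshold.

2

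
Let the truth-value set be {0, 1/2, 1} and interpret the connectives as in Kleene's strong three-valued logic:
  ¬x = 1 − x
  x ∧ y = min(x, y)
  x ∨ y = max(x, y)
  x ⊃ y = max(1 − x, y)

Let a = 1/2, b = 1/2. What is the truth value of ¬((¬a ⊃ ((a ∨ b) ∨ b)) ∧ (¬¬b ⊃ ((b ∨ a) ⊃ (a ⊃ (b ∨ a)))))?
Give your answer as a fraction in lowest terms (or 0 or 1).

1/2

¬a = ¬1/2 = 1/2
a ∨ b = 1/2 ∨ 1/2 = 1/2
(a ∨ b) ∨ b = 1/2 ∨ 1/2 = 1/2
¬a ⊃ ((a ∨ b) ∨ b) = 1/2 ⊃ 1/2 = 1/2
¬b = ¬1/2 = 1/2
¬¬b = ¬1/2 = 1/2
b ∨ a = 1/2 ∨ 1/2 = 1/2
b ∨ a = 1/2 ∨ 1/2 = 1/2
a ⊃ (b ∨ a) = 1/2 ⊃ 1/2 = 1/2
(b ∨ a) ⊃ (a ⊃ (b ∨ a)) = 1/2 ⊃ 1/2 = 1/2
¬¬b ⊃ ((b ∨ a) ⊃ (a ⊃ (b ∨ a))) = 1/2 ⊃ 1/2 = 1/2
(¬a ⊃ ((a ∨ b) ∨ b)) ∧ (¬¬b ⊃ ((b ∨ a) ⊃ (a ⊃ (b ∨ a)))) = 1/2 ∧ 1/2 = 1/2
¬((¬a ⊃ ((a ∨ b) ∨ b)) ∧ (¬¬b ⊃ ((b ∨ a) ⊃ (a ⊃ (b ∨ a))))) = ¬1/2 = 1/2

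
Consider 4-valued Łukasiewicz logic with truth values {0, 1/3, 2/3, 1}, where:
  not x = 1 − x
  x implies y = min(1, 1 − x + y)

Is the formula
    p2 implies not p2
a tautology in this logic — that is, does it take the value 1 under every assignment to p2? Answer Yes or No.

No

Counterexample: take p2 = 2/3.
not p2 = not 2/3 = 1/3
p2 implies not p2 = 2/3 implies 1/3 = 2/3
This gives 2/3 ≠ 1.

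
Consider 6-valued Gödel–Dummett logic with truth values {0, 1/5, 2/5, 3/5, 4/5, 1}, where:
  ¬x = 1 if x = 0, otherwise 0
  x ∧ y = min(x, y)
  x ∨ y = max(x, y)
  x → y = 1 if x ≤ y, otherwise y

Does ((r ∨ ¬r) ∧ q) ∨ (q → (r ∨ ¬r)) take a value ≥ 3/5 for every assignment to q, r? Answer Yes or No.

Counterexample: take q = 2/5, r = 1/5.
¬r = ¬1/5 = 0
r ∨ ¬r = 1/5 ∨ 0 = 1/5
(r ∨ ¬r) ∧ q = 1/5 ∧ 2/5 = 1/5
¬r = ¬1/5 = 0
r ∨ ¬r = 1/5 ∨ 0 = 1/5
q → (r ∨ ¬r) = 2/5 → 1/5 = 1/5
((r ∨ ¬r) ∧ q) ∨ (q → (r ∨ ¬r)) = 1/5 ∨ 1/5 = 1/5
This gives 1/5, which is below 3/5.

No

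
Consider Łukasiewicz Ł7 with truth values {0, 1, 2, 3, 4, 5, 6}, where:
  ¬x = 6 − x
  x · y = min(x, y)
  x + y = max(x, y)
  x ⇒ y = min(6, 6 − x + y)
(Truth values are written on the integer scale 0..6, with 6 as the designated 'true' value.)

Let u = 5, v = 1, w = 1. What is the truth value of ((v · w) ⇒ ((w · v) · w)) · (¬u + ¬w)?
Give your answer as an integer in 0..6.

5

v · w = 1 · 1 = 1
w · v = 1 · 1 = 1
(w · v) · w = 1 · 1 = 1
(v · w) ⇒ ((w · v) · w) = 1 ⇒ 1 = 6
¬u = ¬5 = 1
¬w = ¬1 = 5
¬u + ¬w = 1 + 5 = 5
((v · w) ⇒ ((w · v) · w)) · (¬u + ¬w) = 6 · 5 = 5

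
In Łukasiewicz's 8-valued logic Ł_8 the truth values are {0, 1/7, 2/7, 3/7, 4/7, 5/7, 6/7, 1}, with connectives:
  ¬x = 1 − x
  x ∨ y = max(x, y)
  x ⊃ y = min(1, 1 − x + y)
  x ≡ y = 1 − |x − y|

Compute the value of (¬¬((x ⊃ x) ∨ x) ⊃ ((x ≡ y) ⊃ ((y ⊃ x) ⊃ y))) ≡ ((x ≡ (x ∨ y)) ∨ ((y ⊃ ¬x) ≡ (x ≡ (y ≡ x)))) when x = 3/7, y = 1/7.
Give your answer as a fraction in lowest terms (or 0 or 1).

x ⊃ x = 3/7 ⊃ 3/7 = 1
(x ⊃ x) ∨ x = 1 ∨ 3/7 = 1
¬((x ⊃ x) ∨ x) = ¬1 = 0
¬¬((x ⊃ x) ∨ x) = ¬0 = 1
x ≡ y = 3/7 ≡ 1/7 = 5/7
y ⊃ x = 1/7 ⊃ 3/7 = 1
(y ⊃ x) ⊃ y = 1 ⊃ 1/7 = 1/7
(x ≡ y) ⊃ ((y ⊃ x) ⊃ y) = 5/7 ⊃ 1/7 = 3/7
¬¬((x ⊃ x) ∨ x) ⊃ ((x ≡ y) ⊃ ((y ⊃ x) ⊃ y)) = 1 ⊃ 3/7 = 3/7
x ∨ y = 3/7 ∨ 1/7 = 3/7
x ≡ (x ∨ y) = 3/7 ≡ 3/7 = 1
¬x = ¬3/7 = 4/7
y ⊃ ¬x = 1/7 ⊃ 4/7 = 1
y ≡ x = 1/7 ≡ 3/7 = 5/7
x ≡ (y ≡ x) = 3/7 ≡ 5/7 = 5/7
(y ⊃ ¬x) ≡ (x ≡ (y ≡ x)) = 1 ≡ 5/7 = 5/7
(x ≡ (x ∨ y)) ∨ ((y ⊃ ¬x) ≡ (x ≡ (y ≡ x))) = 1 ∨ 5/7 = 1
(¬¬((x ⊃ x) ∨ x) ⊃ ((x ≡ y) ⊃ ((y ⊃ x) ⊃ y))) ≡ ((x ≡ (x ∨ y)) ∨ ((y ⊃ ¬x) ≡ (x ≡ (y ≡ x)))) = 3/7 ≡ 1 = 3/7

3/7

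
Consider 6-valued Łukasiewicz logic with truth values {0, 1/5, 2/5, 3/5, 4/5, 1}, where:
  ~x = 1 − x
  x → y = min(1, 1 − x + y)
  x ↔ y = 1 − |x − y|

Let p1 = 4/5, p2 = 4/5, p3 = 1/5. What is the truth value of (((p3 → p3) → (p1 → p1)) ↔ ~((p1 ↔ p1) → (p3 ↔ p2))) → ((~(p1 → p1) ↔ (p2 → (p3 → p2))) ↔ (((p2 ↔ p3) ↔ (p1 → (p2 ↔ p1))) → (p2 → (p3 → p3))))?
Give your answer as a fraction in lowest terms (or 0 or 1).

2/5

p3 → p3 = 1/5 → 1/5 = 1
p1 → p1 = 4/5 → 4/5 = 1
(p3 → p3) → (p1 → p1) = 1 → 1 = 1
p1 ↔ p1 = 4/5 ↔ 4/5 = 1
p3 ↔ p2 = 1/5 ↔ 4/5 = 2/5
(p1 ↔ p1) → (p3 ↔ p2) = 1 → 2/5 = 2/5
~((p1 ↔ p1) → (p3 ↔ p2)) = ~2/5 = 3/5
((p3 → p3) → (p1 → p1)) ↔ ~((p1 ↔ p1) → (p3 ↔ p2)) = 1 ↔ 3/5 = 3/5
p1 → p1 = 4/5 → 4/5 = 1
~(p1 → p1) = ~1 = 0
p3 → p2 = 1/5 → 4/5 = 1
p2 → (p3 → p2) = 4/5 → 1 = 1
~(p1 → p1) ↔ (p2 → (p3 → p2)) = 0 ↔ 1 = 0
p2 ↔ p3 = 4/5 ↔ 1/5 = 2/5
p2 ↔ p1 = 4/5 ↔ 4/5 = 1
p1 → (p2 ↔ p1) = 4/5 → 1 = 1
(p2 ↔ p3) ↔ (p1 → (p2 ↔ p1)) = 2/5 ↔ 1 = 2/5
p3 → p3 = 1/5 → 1/5 = 1
p2 → (p3 → p3) = 4/5 → 1 = 1
((p2 ↔ p3) ↔ (p1 → (p2 ↔ p1))) → (p2 → (p3 → p3)) = 2/5 → 1 = 1
(~(p1 → p1) ↔ (p2 → (p3 → p2))) ↔ (((p2 ↔ p3) ↔ (p1 → (p2 ↔ p1))) → (p2 → (p3 → p3))) = 0 ↔ 1 = 0
(((p3 → p3) → (p1 → p1)) ↔ ~((p1 ↔ p1) → (p3 ↔ p2))) → ((~(p1 → p1) ↔ (p2 → (p3 → p2))) ↔ (((p2 ↔ p3) ↔ (p1 → (p2 ↔ p1))) → (p2 → (p3 → p3)))) = 3/5 → 0 = 2/5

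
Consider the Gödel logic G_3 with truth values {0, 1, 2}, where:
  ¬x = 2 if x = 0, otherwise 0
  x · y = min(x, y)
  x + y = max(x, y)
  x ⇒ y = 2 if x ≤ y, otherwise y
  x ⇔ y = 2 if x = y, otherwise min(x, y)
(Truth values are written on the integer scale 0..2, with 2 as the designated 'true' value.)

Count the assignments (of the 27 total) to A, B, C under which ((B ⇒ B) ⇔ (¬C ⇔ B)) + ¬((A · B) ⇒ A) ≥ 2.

value 2: 9 assignments (counts)
value 1: 3 assignments
value 0: 15 assignments
So 9 of the 27 assignments meet the threshold.

9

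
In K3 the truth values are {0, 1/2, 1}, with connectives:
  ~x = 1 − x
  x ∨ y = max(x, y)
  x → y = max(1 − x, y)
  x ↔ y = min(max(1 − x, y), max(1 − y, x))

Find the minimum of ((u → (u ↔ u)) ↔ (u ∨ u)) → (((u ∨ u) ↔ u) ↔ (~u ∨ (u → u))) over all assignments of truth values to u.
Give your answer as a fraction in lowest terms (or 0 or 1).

1/2

Take u = 1/2:
u ↔ u = 1/2 ↔ 1/2 = 1/2
u → (u ↔ u) = 1/2 → 1/2 = 1/2
u ∨ u = 1/2 ∨ 1/2 = 1/2
(u → (u ↔ u)) ↔ (u ∨ u) = 1/2 ↔ 1/2 = 1/2
u ∨ u = 1/2 ∨ 1/2 = 1/2
(u ∨ u) ↔ u = 1/2 ↔ 1/2 = 1/2
~u = ~1/2 = 1/2
u → u = 1/2 → 1/2 = 1/2
~u ∨ (u → u) = 1/2 ∨ 1/2 = 1/2
((u ∨ u) ↔ u) ↔ (~u ∨ (u → u)) = 1/2 ↔ 1/2 = 1/2
((u → (u ↔ u)) ↔ (u ∨ u)) → (((u ∨ u) ↔ u) ↔ (~u ∨ (u → u))) = 1/2 → 1/2 = 1/2
No assignment yields a value below 1/2, so this is the minimum.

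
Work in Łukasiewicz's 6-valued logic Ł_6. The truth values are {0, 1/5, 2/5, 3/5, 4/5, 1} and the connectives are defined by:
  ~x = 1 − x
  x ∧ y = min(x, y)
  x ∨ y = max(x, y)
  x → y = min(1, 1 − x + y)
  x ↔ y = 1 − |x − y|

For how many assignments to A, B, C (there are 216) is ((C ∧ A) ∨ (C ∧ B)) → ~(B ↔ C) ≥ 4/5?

value 1: 123 assignments (counts)
value 4/5: 37 assignments (counts)
value 3/5: 23 assignments
value 2/5: 20 assignments
value 1/5: 7 assignments
value 0: 6 assignments
So 160 of the 216 assignments meet the threshold.

160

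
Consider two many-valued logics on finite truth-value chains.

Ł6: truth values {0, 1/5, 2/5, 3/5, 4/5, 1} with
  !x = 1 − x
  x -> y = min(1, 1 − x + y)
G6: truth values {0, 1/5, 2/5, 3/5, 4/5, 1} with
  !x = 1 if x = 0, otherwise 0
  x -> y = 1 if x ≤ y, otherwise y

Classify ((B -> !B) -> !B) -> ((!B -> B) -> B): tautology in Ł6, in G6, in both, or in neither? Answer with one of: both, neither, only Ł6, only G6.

only Ł6

In Ł6: every assignment gives 1 — tautology.
In G6: at B = 1/5 the value is 1/5 — not a tautology.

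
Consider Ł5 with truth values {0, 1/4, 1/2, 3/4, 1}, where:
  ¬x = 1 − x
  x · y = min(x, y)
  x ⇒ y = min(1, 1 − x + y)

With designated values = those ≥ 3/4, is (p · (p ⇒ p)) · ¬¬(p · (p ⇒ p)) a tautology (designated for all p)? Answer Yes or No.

No

Counterexample: take p = 0.
p ⇒ p = 0 ⇒ 0 = 1
p · (p ⇒ p) = 0 · 1 = 0
¬(p · (p ⇒ p)) = ¬0 = 1
¬¬(p · (p ⇒ p)) = ¬1 = 0
(p · (p ⇒ p)) · ¬¬(p · (p ⇒ p)) = 0 · 0 = 0
This gives 0, which is below 3/4.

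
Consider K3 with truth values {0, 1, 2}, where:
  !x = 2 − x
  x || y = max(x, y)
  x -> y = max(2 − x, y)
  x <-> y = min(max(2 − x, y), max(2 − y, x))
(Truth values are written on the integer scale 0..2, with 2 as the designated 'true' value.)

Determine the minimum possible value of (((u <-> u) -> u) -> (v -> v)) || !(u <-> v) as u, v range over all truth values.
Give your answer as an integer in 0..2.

Take u = 1, v = 1:
u <-> u = 1 <-> 1 = 1
(u <-> u) -> u = 1 -> 1 = 1
v -> v = 1 -> 1 = 1
((u <-> u) -> u) -> (v -> v) = 1 -> 1 = 1
u <-> v = 1 <-> 1 = 1
!(u <-> v) = !1 = 1
(((u <-> u) -> u) -> (v -> v)) || !(u <-> v) = 1 || 1 = 1
No assignment yields a value below 1, so this is the minimum.

1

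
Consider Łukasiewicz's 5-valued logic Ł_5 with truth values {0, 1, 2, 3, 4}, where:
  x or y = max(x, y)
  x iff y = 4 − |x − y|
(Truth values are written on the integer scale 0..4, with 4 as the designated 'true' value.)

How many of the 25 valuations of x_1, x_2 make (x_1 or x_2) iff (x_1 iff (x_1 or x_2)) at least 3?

value 4: 7 assignments (counts)
value 3: 7 assignments (counts)
value 2: 6 assignments
value 1: 3 assignments
value 0: 2 assignments
So 14 of the 25 assignments meet the threshold.

14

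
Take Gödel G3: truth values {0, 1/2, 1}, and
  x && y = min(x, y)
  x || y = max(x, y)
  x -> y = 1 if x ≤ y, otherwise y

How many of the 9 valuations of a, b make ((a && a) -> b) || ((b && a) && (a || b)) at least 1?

a = 0, b = 0 ↦ 1  ≥
a = 0, b = 1/2 ↦ 1  ≥
a = 0, b = 1 ↦ 1  ≥
a = 1/2, b = 0 ↦ 0  <
a = 1/2, b = 1/2 ↦ 1  ≥
a = 1/2, b = 1 ↦ 1  ≥
a = 1, b = 0 ↦ 0  <
a = 1, b = 1/2 ↦ 1/2  <
a = 1, b = 1 ↦ 1  ≥
So 6 of the 9 assignments meet the threshold.

6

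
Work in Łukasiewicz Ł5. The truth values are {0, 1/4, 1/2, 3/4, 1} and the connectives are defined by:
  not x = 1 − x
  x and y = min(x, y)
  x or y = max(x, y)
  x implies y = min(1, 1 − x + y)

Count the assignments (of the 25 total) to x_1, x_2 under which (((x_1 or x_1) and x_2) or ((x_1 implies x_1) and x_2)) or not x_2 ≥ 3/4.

value 1: 10 assignments (counts)
value 3/4: 10 assignments (counts)
value 1/2: 5 assignments
So 20 of the 25 assignments meet the threshold.

20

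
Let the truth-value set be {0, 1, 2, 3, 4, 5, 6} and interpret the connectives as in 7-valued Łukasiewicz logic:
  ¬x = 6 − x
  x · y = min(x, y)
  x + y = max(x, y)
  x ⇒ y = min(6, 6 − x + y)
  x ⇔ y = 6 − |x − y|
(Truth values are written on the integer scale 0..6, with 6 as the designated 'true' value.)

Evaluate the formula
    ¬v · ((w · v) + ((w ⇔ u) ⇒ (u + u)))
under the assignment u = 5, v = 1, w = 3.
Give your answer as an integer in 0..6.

5

¬v = ¬1 = 5
w · v = 3 · 1 = 1
w ⇔ u = 3 ⇔ 5 = 4
u + u = 5 + 5 = 5
(w ⇔ u) ⇒ (u + u) = 4 ⇒ 5 = 6
(w · v) + ((w ⇔ u) ⇒ (u + u)) = 1 + 6 = 6
¬v · ((w · v) + ((w ⇔ u) ⇒ (u + u))) = 5 · 6 = 5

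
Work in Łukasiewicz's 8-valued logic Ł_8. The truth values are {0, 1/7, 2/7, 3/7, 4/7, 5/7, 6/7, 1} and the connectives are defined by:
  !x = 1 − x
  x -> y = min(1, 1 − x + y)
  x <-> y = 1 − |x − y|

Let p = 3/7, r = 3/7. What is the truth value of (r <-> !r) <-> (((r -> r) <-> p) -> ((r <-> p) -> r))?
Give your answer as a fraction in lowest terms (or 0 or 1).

!r = !3/7 = 4/7
r <-> !r = 3/7 <-> 4/7 = 6/7
r -> r = 3/7 -> 3/7 = 1
(r -> r) <-> p = 1 <-> 3/7 = 3/7
r <-> p = 3/7 <-> 3/7 = 1
(r <-> p) -> r = 1 -> 3/7 = 3/7
((r -> r) <-> p) -> ((r <-> p) -> r) = 3/7 -> 3/7 = 1
(r <-> !r) <-> (((r -> r) <-> p) -> ((r <-> p) -> r)) = 6/7 <-> 1 = 6/7

6/7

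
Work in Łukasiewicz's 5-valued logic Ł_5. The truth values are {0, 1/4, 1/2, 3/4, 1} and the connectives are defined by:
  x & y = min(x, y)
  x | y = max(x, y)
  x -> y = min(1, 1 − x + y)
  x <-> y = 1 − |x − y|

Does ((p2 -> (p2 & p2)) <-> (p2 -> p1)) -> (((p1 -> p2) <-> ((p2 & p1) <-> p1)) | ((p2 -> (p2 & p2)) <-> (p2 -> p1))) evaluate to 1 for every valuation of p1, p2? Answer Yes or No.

Yes

At p1 = 1/2, p2 = 0, for instance:
p2 & p2 = 0 & 0 = 0
p2 -> (p2 & p2) = 0 -> 0 = 1
p2 -> p1 = 0 -> 1/2 = 1
(p2 -> (p2 & p2)) <-> (p2 -> p1) = 1 <-> 1 = 1
p1 -> p2 = 1/2 -> 0 = 1/2
p2 & p1 = 0 & 1/2 = 0
(p2 & p1) <-> p1 = 0 <-> 1/2 = 1/2
(p1 -> p2) <-> ((p2 & p1) <-> p1) = 1/2 <-> 1/2 = 1
((p1 -> p2) <-> ((p2 & p1) <-> p1)) | ((p2 -> (p2 & p2)) <-> (p2 -> p1)) = 1 | 1 = 1
((p2 -> (p2 & p2)) <-> (p2 -> p1)) -> (((p1 -> p2) <-> ((p2 & p1) <-> p1)) | ((p2 -> (p2 & p2)) <-> (p2 -> p1))) = 1 -> 1 = 1
and checking the remaining 24 assignments likewise gives ≥ 1 in every case.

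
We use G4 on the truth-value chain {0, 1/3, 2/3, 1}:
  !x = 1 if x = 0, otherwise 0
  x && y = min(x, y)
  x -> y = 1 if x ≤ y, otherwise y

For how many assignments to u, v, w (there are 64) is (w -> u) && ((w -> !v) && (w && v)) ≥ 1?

value 0: 64 assignments
So 0 of the 64 assignments meet the threshold.

0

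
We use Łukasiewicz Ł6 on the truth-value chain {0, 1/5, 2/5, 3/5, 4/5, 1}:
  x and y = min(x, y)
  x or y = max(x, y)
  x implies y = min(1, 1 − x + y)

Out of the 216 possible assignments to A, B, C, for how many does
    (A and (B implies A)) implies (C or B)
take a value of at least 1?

value 1: 161 assignments (counts)
value 4/5: 25 assignments
value 3/5: 16 assignments
value 2/5: 9 assignments
value 1/5: 4 assignments
value 0: 1 assignment
So 161 of the 216 assignments meet the threshold.

161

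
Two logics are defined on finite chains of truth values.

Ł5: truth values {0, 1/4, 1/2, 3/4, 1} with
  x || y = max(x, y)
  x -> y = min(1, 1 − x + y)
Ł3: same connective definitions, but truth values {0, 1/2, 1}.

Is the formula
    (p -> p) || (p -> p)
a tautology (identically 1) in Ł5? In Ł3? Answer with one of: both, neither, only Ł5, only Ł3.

both

In Ł5: every assignment gives 1 — tautology.
In Ł3: every assignment gives 1 — tautology.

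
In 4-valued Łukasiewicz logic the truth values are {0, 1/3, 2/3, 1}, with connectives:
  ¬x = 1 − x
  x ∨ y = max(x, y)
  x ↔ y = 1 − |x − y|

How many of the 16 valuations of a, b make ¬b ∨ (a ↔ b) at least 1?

7

a = 0, b = 0 ↦ 1  ≥
a = 0, b = 1/3 ↦ 2/3  <
a = 0, b = 2/3 ↦ 1/3  <
a = 0, b = 1 ↦ 0  <
a = 1/3, b = 0 ↦ 1  ≥
a = 1/3, b = 1/3 ↦ 1  ≥
a = 1/3, b = 2/3 ↦ 2/3  <
a = 1/3, b = 1 ↦ 1/3  <
a = 2/3, b = 0 ↦ 1  ≥
a = 2/3, b = 1/3 ↦ 2/3  <
a = 2/3, b = 2/3 ↦ 1  ≥
a = 2/3, b = 1 ↦ 2/3  <
a = 1, b = 0 ↦ 1  ≥
a = 1, b = 1/3 ↦ 2/3  <
a = 1, b = 2/3 ↦ 2/3  <
a = 1, b = 1 ↦ 1  ≥
So 7 of the 16 assignments meet the threshold.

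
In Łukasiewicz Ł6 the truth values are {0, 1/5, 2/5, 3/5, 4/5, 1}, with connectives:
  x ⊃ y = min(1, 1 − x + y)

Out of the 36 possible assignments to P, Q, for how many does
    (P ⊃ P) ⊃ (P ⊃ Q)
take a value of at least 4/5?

26

value 1: 21 assignments (counts)
value 4/5: 5 assignments (counts)
value 3/5: 4 assignments
value 2/5: 3 assignments
value 1/5: 2 assignments
value 0: 1 assignment
So 26 of the 36 assignments meet the threshold.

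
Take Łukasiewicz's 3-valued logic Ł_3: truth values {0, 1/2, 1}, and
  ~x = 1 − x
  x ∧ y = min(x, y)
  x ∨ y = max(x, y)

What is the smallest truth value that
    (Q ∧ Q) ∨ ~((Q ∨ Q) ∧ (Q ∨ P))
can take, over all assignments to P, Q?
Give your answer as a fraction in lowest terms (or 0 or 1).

Take P = 0, Q = 1/2:
Q ∧ Q = 1/2 ∧ 1/2 = 1/2
Q ∨ Q = 1/2 ∨ 1/2 = 1/2
Q ∨ P = 1/2 ∨ 0 = 1/2
(Q ∨ Q) ∧ (Q ∨ P) = 1/2 ∧ 1/2 = 1/2
~((Q ∨ Q) ∧ (Q ∨ P)) = ~1/2 = 1/2
(Q ∧ Q) ∨ ~((Q ∨ Q) ∧ (Q ∨ P)) = 1/2 ∨ 1/2 = 1/2
No assignment yields a value below 1/2, so this is the minimum.

1/2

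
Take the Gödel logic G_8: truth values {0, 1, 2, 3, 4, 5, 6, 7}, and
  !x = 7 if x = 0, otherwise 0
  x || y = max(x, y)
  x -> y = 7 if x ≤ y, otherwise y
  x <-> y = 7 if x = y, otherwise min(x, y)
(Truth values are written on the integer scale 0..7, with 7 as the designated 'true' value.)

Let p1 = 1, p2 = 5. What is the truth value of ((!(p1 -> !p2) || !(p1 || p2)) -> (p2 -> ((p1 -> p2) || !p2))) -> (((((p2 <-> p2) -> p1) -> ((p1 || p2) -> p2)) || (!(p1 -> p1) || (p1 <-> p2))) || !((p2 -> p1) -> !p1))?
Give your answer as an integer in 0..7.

!p2 = !5 = 0
p1 -> !p2 = 1 -> 0 = 0
!(p1 -> !p2) = !0 = 7
p1 || p2 = 1 || 5 = 5
!(p1 || p2) = !5 = 0
!(p1 -> !p2) || !(p1 || p2) = 7 || 0 = 7
p1 -> p2 = 1 -> 5 = 7
!p2 = !5 = 0
(p1 -> p2) || !p2 = 7 || 0 = 7
p2 -> ((p1 -> p2) || !p2) = 5 -> 7 = 7
(!(p1 -> !p2) || !(p1 || p2)) -> (p2 -> ((p1 -> p2) || !p2)) = 7 -> 7 = 7
p2 <-> p2 = 5 <-> 5 = 7
(p2 <-> p2) -> p1 = 7 -> 1 = 1
p1 || p2 = 1 || 5 = 5
(p1 || p2) -> p2 = 5 -> 5 = 7
((p2 <-> p2) -> p1) -> ((p1 || p2) -> p2) = 1 -> 7 = 7
p1 -> p1 = 1 -> 1 = 7
!(p1 -> p1) = !7 = 0
p1 <-> p2 = 1 <-> 5 = 1
!(p1 -> p1) || (p1 <-> p2) = 0 || 1 = 1
(((p2 <-> p2) -> p1) -> ((p1 || p2) -> p2)) || (!(p1 -> p1) || (p1 <-> p2)) = 7 || 1 = 7
p2 -> p1 = 5 -> 1 = 1
!p1 = !1 = 0
(p2 -> p1) -> !p1 = 1 -> 0 = 0
!((p2 -> p1) -> !p1) = !0 = 7
((((p2 <-> p2) -> p1) -> ((p1 || p2) -> p2)) || (!(p1 -> p1) || (p1 <-> p2))) || !((p2 -> p1) -> !p1) = 7 || 7 = 7
((!(p1 -> !p2) || !(p1 || p2)) -> (p2 -> ((p1 -> p2) || !p2))) -> (((((p2 <-> p2) -> p1) -> ((p1 || p2) -> p2)) || (!(p1 -> p1) || (p1 <-> p2))) || !((p2 -> p1) -> !p1)) = 7 -> 7 = 7

7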